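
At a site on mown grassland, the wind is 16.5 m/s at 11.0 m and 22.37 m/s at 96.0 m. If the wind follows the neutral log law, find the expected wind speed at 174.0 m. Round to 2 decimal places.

23.98 m/s

Log law: V ∝ ln(z/z₀). From the pair, with r = V₁/V₂ = 0.73759,
ln z₀ = (ln z₁ − r·ln z₂)/(1 − r) = (2.3979 − 0.73759×4.5643)/0.26241 = -3.6918 → z₀ = 0.02493 m
V₃ = V₁ · ln(z₃/z₀)/ln(z₁/z₀) = 16.5 × 8.8508/6.0897 = 23.9814 m/s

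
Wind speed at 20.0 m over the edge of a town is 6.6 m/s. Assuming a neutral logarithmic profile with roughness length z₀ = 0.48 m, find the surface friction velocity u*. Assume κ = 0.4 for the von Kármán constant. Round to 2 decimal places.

Log law: V(z) = (u*/κ) · ln(z/z₀) ⇒ u* = κ · V / ln(z/z₀)
u* = 0.4 × 6.6 / ln(20.0/0.48) = 0.4 × 6.6 / 3.7297
   = 2.6400 / 3.7297 = 0.7078 m/s

u* ≈ 0.71 m/s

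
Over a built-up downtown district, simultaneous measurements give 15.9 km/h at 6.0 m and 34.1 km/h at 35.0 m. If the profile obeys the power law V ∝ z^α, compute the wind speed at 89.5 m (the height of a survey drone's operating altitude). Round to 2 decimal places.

First find α: α = ln(V₂/V₁)/ln(z₂/z₁) = ln(34.1/15.9)/ln(35.0/6.0) = 0.76298/1.76359 = 0.4326
Extrapolate from 35.0 m to 89.5 m: V₃ = 34.1 × (89.5/35.0)^0.4326 = 34.1 × 1.5011 = 51.1871 km/h

51.19 km/h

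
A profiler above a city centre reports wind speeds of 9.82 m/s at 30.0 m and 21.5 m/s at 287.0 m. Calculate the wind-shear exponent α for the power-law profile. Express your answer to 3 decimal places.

Power law: V₂/V₁ = (z₂/z₁)^α ⇒ α = ln(V₂/V₁) / ln(z₂/z₁)
α = ln(21.5/9.82) / ln(287.0/30.0) = ln(2.1894) / ln(9.5667)
  = 0.78363 / 2.25828 = 0.34700

α ≈ 0.347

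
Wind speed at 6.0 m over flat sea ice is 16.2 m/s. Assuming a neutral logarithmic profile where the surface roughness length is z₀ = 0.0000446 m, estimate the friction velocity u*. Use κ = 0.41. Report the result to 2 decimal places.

Log law: V(z) = (u*/κ) · ln(z/z₀) ⇒ u* = κ · V / ln(z/z₀)
u* = 0.41 × 16.2 / ln(6.0/0.0000446) = 0.41 × 16.2 / 11.8095
   = 6.6420 / 11.8095 = 0.5624 m/s

u* ≈ 0.56 m/s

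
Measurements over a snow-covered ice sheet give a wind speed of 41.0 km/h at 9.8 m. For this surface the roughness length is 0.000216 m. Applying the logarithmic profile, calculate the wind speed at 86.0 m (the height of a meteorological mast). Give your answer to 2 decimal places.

Log law: V(z) ∝ ln(z/z₀), so V₂/V₁ = ln(z₂/z₀) / ln(z₁/z₀).
ln(86.0/0.000216) = 12.8946, ln(9.8/0.000216) = 10.7226
V₂ = 41.0 × 12.8946/10.7226 = 41.0 × 1.2026 = 49.3049 km/h

49.30 km/h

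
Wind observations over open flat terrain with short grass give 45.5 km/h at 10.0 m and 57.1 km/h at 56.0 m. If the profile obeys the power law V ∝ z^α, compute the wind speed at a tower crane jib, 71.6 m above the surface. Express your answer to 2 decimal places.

58.98 km/h

First find α: α = ln(V₂/V₁)/ln(z₂/z₁) = ln(57.1/45.5)/ln(56.0/10.0) = 0.22709/1.72277 = 0.1318
Extrapolate from 56.0 m to 71.6 m: V₃ = 57.1 × (71.6/56.0)^0.1318 = 57.1 × 1.0329 = 58.9799 km/h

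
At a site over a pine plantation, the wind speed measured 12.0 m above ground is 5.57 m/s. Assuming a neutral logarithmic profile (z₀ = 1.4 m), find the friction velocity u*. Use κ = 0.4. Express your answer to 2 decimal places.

u* ≈ 1.04 m/s

Log law: V(z) = (u*/κ) · ln(z/z₀) ⇒ u* = κ · V / ln(z/z₀)
u* = 0.4 × 5.57 / ln(12.0/1.4) = 0.4 × 5.57 / 2.1484
   = 2.2280 / 2.1484 = 1.0370 m/s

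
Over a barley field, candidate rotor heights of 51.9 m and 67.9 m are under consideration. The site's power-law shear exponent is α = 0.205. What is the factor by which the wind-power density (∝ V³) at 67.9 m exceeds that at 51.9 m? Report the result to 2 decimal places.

1.18

Speed ratio: V_B/V_A = (z_B/z_A)^α = (67.9/51.9)^0.205 = (1.3083)^0.205 = 1.05663
Power-density ratio: P_B/P_A = (V_B/V_A)³ = (1.05663)³ = 1.17970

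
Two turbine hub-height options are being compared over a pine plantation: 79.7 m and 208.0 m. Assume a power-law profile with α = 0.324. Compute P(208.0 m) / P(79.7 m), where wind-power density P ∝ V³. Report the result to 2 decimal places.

Speed ratio: V_B/V_A = (z_B/z_A)^α = (208.0/79.7)^0.324 = (2.6098)^0.324 = 1.36452
Power-density ratio: P_B/P_A = (V_B/V_A)³ = (1.36452)³ = 2.54062

2.54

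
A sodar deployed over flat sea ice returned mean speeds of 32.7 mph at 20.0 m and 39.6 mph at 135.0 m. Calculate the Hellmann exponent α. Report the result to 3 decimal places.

α ≈ 0.100

Power law: V₂/V₁ = (z₂/z₁)^α ⇒ α = ln(V₂/V₁) / ln(z₂/z₁)
α = ln(39.6/32.7) / ln(135.0/20.0) = ln(1.2110) / ln(6.7500)
  = 0.19145 / 1.90954 = 0.10026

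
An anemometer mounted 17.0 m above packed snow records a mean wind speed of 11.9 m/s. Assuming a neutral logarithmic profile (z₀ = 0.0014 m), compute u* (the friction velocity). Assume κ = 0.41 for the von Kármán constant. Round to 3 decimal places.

Log law: V(z) = (u*/κ) · ln(z/z₀) ⇒ u* = κ · V / ln(z/z₀)
u* = 0.41 × 11.9 / ln(17.0/0.0014) = 0.41 × 11.9 / 9.4045
   = 4.8790 / 9.4045 = 0.5188 m/s

u* ≈ 0.519 m/s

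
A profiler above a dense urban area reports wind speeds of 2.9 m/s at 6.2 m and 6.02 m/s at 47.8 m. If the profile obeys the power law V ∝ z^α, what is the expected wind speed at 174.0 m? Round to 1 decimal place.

9.6 m/s

First find α: α = ln(V₂/V₁)/ln(z₂/z₁) = ln(6.02/2.9)/ln(47.8/6.2) = 0.73038/2.04248 = 0.3576
Extrapolate from 47.8 m to 174.0 m: V₃ = 6.02 × (174.0/47.8)^0.3576 = 6.02 × 1.5873 = 9.5554 m/s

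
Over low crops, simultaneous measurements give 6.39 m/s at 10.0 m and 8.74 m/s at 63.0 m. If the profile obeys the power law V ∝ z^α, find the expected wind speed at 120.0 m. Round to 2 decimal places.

9.75 m/s

First find α: α = ln(V₂/V₁)/ln(z₂/z₁) = ln(8.74/6.39)/ln(63.0/10.0) = 0.31318/1.84055 = 0.1702
Extrapolate from 63.0 m to 120.0 m: V₃ = 8.74 × (120.0/63.0)^0.1702 = 8.74 × 1.1159 = 9.7528 m/s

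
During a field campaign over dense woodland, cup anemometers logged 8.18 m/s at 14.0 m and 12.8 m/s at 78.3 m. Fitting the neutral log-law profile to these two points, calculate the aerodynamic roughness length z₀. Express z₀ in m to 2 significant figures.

z₀ ≈ 0.66 m

Log law: V(z) ∝ ln(z/z₀). With r = V₁/V₂ = 8.18/12.8 = 0.63906,
r · ln(z₂/z₀) = ln(z₁/z₀) ⇒ ln z₀ = (ln z₁ − r·ln z₂)/(1 − r)
ln z₀ = (2.63906 − 0.63906×4.36055) / 0.36094 = -0.4089
z₀ = exp(-0.4089) = 0.6643 m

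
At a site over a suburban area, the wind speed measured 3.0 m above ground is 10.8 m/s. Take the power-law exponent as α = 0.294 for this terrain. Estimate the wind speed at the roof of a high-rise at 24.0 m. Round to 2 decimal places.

19.90 m/s

Power-law profile: V₂ = V₁ · (z₂/z₁)^α
V₂ = 10.8 × (24.0/3.0)^0.294 = 10.8 × (8.0000)^0.294
    = 10.8 × 1.8429 = 19.9036 m/s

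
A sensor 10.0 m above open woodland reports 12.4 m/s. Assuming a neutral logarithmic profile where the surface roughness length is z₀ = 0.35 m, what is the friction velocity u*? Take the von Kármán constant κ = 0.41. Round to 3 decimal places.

Log law: V(z) = (u*/κ) · ln(z/z₀) ⇒ u* = κ · V / ln(z/z₀)
u* = 0.41 × 12.4 / ln(10.0/0.35) = 0.41 × 12.4 / 3.3524
   = 5.0840 / 3.3524 = 1.5165 m/s

u* ≈ 1.517 m/s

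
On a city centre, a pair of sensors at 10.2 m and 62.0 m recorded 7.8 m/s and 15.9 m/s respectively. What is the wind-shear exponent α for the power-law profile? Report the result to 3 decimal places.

α ≈ 0.395

Power law: V₂/V₁ = (z₂/z₁)^α ⇒ α = ln(V₂/V₁) / ln(z₂/z₁)
α = ln(15.9/7.8) / ln(62.0/10.2) = ln(2.0385) / ln(6.0784)
  = 0.71220 / 1.80475 = 0.39462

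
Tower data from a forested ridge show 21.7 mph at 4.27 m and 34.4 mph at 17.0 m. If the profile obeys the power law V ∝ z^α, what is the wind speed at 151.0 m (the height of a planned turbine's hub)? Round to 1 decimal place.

First find α: α = ln(V₂/V₁)/ln(z₂/z₁) = ln(34.4/21.7)/ln(17.0/4.27) = 0.46074/1.38160 = 0.3335
Extrapolate from 17.0 m to 151.0 m: V₃ = 34.4 × (151.0/17.0)^0.3335 = 34.4 × 2.0717 = 71.2655 mph

71.3 mph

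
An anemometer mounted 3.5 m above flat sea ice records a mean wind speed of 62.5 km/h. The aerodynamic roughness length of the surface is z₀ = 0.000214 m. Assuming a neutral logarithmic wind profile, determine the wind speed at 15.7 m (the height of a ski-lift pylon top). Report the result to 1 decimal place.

Log law: V(z) ∝ ln(z/z₀), so V₂/V₁ = ln(z₂/z₀) / ln(z₁/z₀).
ln(15.7/0.000214) = 11.2032, ln(3.5/0.000214) = 9.7023
V₂ = 62.5 × 11.2032/9.7023 = 62.5 × 1.1547 = 72.1684 km/h

72.2 km/h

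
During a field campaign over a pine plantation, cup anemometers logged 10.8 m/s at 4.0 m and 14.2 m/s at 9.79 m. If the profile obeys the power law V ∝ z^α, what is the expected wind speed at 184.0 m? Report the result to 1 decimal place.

First find α: α = ln(V₂/V₁)/ln(z₂/z₁) = ln(14.2/10.8)/ln(9.79/4.0) = 0.27370/0.89507 = 0.3058
Extrapolate from 9.79 m to 184.0 m: V₃ = 14.2 × (184.0/9.79)^0.3058 = 14.2 × 2.4523 = 34.8230 m/s

34.8 m/s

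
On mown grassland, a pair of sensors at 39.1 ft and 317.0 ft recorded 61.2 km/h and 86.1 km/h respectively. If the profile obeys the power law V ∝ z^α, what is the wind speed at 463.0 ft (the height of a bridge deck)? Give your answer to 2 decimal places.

First find α: α = ln(V₂/V₁)/ln(z₂/z₁) = ln(86.1/61.2)/ln(317.0/39.1) = 0.34136/2.09278 = 0.1631
Extrapolate from 317.0 ft to 463.0 ft: V₃ = 86.1 × (463.0/317.0)^0.1631 = 86.1 × 1.0637 = 91.5881 km/h

91.59 km/h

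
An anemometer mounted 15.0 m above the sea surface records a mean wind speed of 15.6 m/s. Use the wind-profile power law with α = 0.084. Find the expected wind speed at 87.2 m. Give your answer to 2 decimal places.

18.09 m/s

Power-law profile: V₂ = V₁ · (z₂/z₁)^α
V₂ = 15.6 × (87.2/15.0)^0.084 = 15.6 × (5.8133)^0.084
    = 15.6 × 1.1593 = 18.0857 m/s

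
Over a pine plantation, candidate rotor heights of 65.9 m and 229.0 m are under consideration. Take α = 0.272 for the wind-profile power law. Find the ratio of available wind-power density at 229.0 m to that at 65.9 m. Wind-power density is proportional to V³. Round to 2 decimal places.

2.76

Speed ratio: V_B/V_A = (z_B/z_A)^α = (229.0/65.9)^0.272 = (3.4750)^0.272 = 1.40326
Power-density ratio: P_B/P_A = (V_B/V_A)³ = (1.40326)³ = 2.76322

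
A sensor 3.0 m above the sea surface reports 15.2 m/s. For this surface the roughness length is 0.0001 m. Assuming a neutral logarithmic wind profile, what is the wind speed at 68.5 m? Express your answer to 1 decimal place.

Log law: V(z) ∝ ln(z/z₀), so V₂/V₁ = ln(z₂/z₀) / ln(z₁/z₀).
ln(68.5/0.0001) = 13.4372, ln(3.0/0.0001) = 10.3090
V₂ = 15.2 × 13.4372/10.3090 = 15.2 × 1.3034 = 19.8124 m/s

19.8 m/s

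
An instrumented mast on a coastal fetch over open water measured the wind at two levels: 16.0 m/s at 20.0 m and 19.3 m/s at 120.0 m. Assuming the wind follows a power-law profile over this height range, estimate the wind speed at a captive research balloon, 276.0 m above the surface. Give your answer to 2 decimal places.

First find α: α = ln(V₂/V₁)/ln(z₂/z₁) = ln(19.3/16.0)/ln(120.0/20.0) = 0.18752/1.79176 = 0.1047
Extrapolate from 120.0 m to 276.0 m: V₃ = 19.3 × (276.0/120.0)^0.1047 = 19.3 × 1.0911 = 21.0578 m/s

21.06 m/s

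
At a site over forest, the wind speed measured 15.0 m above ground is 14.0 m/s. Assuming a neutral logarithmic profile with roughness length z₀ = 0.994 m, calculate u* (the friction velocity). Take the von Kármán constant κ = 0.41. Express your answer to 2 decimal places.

Log law: V(z) = (u*/κ) · ln(z/z₀) ⇒ u* = κ · V / ln(z/z₀)
u* = 0.41 × 14.0 / ln(15.0/0.994) = 0.41 × 14.0 / 2.7141
   = 5.7400 / 2.7141 = 2.1149 m/s

u* ≈ 2.11 m/s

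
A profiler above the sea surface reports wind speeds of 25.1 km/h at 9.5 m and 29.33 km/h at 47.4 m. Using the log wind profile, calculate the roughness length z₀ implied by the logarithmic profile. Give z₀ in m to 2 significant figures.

z₀ ≈ 0.00068 m

Log law: V(z) ∝ ln(z/z₀). With r = V₁/V₂ = 25.1/29.33 = 0.85578,
r · ln(z₂/z₀) = ln(z₁/z₀) ⇒ ln z₀ = (ln z₁ − r·ln z₂)/(1 − r)
ln z₀ = (2.25129 − 0.85578×3.85862) / 0.14422 = -7.2863
z₀ = exp(-7.2863) = 0.0006849 m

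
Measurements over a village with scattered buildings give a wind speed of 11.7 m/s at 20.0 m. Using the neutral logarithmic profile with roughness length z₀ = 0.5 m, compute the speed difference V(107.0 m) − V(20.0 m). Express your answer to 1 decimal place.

5.3 m/s

Log law: V₂ = V₁ · ln(z₂/z₀)/ln(z₁/z₀) = 11.7 × 5.3660/3.6889 = 17.0192 m/s
ΔV = 17.0192 − 11.7 = 5.3192 m/s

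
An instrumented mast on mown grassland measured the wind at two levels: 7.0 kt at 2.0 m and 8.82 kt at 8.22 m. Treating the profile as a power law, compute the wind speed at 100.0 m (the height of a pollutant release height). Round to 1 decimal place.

First find α: α = ln(V₂/V₁)/ln(z₂/z₁) = ln(8.82/7.0)/ln(8.22/2.0) = 0.23111/1.41342 = 0.1635
Extrapolate from 8.22 m to 100.0 m: V₃ = 8.82 × (100.0/8.22)^0.1635 = 8.82 × 1.5046 = 13.2709 kt

13.3 kt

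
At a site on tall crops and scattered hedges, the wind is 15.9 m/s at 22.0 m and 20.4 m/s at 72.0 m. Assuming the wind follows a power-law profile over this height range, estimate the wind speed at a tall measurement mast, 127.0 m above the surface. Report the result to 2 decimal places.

22.98 m/s

First find α: α = ln(V₂/V₁)/ln(z₂/z₁) = ln(20.4/15.9)/ln(72.0/22.0) = 0.24922/1.18562 = 0.2102
Extrapolate from 72.0 m to 127.0 m: V₃ = 20.4 × (127.0/72.0)^0.2102 = 20.4 × 1.1267 = 22.9847 m/s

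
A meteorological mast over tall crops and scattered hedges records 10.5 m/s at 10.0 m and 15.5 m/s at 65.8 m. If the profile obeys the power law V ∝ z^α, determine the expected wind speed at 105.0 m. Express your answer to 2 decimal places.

First find α: α = ln(V₂/V₁)/ln(z₂/z₁) = ln(15.5/10.5)/ln(65.8/10.0) = 0.38946/1.88403 = 0.2067
Extrapolate from 65.8 m to 105.0 m: V₃ = 15.5 × (105.0/65.8)^0.2067 = 15.5 × 1.1014 = 17.0721 m/s

17.07 m/s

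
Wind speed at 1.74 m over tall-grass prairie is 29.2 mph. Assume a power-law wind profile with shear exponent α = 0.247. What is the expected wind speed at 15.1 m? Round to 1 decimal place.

Power-law profile: V₂ = V₁ · (z₂/z₁)^α
V₂ = 29.2 × (15.1/1.74)^0.247 = 29.2 × (8.6782)^0.247
    = 29.2 × 1.7053 = 49.7937 mph

49.8 mph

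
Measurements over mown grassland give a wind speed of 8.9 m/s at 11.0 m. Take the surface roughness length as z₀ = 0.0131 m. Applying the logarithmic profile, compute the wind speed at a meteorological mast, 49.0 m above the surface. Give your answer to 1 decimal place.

10.9 m/s

Log law: V(z) ∝ ln(z/z₀), so V₂/V₁ = ln(z₂/z₀) / ln(z₁/z₀).
ln(49.0/0.0131) = 8.2270, ln(11.0/0.0131) = 6.7330
V₂ = 8.9 × 8.2270/6.7330 = 8.9 × 1.2219 = 10.8747 m/s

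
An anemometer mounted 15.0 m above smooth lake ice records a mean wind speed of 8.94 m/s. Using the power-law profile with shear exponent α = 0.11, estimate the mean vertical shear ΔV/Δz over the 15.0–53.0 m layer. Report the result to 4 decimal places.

Power law: V₂ = V₁ · (z₂/z₁)^α = 8.94 × (3.5333)^0.11 = 10.2716 m/s
ΔV/Δz = (10.2716 − 8.94)/(53.0 − 15.0) = 1.3316/38.0000 = 0.03504 m/s/m

0.0350 m/s/m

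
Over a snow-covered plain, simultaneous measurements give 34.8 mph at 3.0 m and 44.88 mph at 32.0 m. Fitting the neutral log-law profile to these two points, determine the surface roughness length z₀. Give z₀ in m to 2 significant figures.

Log law: V(z) ∝ ln(z/z₀). With r = V₁/V₂ = 34.8/44.88 = 0.77540,
r · ln(z₂/z₀) = ln(z₁/z₀) ⇒ ln z₀ = (ln z₁ − r·ln z₂)/(1 − r)
ln z₀ = (1.09861 − 0.77540×3.46574) / 0.22460 = -7.0736
z₀ = exp(-7.0736) = 0.0008472 m

z₀ ≈ 0.00085 m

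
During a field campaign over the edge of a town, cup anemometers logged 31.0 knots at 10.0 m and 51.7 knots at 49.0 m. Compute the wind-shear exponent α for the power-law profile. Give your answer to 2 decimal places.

α ≈ 0.32

Power law: V₂/V₁ = (z₂/z₁)^α ⇒ α = ln(V₂/V₁) / ln(z₂/z₁)
α = ln(51.7/31.0) / ln(49.0/10.0) = ln(1.6677) / ln(4.9000)
  = 0.51147 / 1.58924 = 0.32183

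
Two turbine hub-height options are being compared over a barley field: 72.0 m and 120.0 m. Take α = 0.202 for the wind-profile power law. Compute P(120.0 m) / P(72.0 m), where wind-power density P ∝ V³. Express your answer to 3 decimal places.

1.363

Speed ratio: V_B/V_A = (z_B/z_A)^α = (120.0/72.0)^0.202 = (1.6667)^0.202 = 1.10870
Power-density ratio: P_B/P_A = (V_B/V_A)³ = (1.10870)³ = 1.36283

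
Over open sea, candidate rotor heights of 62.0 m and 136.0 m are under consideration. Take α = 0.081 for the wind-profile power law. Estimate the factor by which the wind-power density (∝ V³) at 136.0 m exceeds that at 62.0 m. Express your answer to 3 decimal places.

1.210

Speed ratio: V_B/V_A = (z_B/z_A)^α = (136.0/62.0)^0.081 = (2.1935)^0.081 = 1.06569
Power-density ratio: P_B/P_A = (V_B/V_A)³ = (1.06569)³ = 1.21032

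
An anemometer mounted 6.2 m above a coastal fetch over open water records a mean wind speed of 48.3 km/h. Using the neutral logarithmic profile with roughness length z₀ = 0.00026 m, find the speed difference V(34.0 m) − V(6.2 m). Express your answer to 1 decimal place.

Log law: V₂ = V₁ · ln(z₂/z₀)/ln(z₁/z₀) = 48.3 × 11.7812/10.0794 = 56.4550 km/h
ΔV = 56.4550 − 48.3 = 8.1550 km/h

8.2 km/h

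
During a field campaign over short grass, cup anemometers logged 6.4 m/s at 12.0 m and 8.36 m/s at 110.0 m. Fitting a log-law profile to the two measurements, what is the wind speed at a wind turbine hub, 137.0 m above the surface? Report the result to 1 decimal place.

8.6 m/s

Log law: V ∝ ln(z/z₀). From the pair, with r = V₁/V₂ = 0.76555,
ln z₀ = (ln z₁ − r·ln z₂)/(1 − r) = (2.4849 − 0.76555×4.7005)/0.23445 = -4.7496 → z₀ = 0.008655 m
V₃ = V₁ · ln(z₃/z₀)/ln(z₁/z₀) = 6.4 × 9.6696/7.2345 = 8.5542 m/s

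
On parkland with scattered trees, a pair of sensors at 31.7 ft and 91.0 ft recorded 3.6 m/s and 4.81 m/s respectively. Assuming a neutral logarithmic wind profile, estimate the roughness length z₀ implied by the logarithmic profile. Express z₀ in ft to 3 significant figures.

Log law: V(z) ∝ ln(z/z₀). With r = V₁/V₂ = 3.6/4.81 = 0.74844,
r · ln(z₂/z₀) = ln(z₁/z₀) ⇒ ln z₀ = (ln z₁ − r·ln z₂)/(1 − r)
ln z₀ = (3.45632 − 0.74844×4.51086) / 0.25156 = 0.3188
z₀ = exp(0.3188) = 1.376 ft

z₀ ≈ 1.38 ft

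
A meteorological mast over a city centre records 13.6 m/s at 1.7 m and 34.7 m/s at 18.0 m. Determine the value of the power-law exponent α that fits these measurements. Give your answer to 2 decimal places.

Power law: V₂/V₁ = (z₂/z₁)^α ⇒ α = ln(V₂/V₁) / ln(z₂/z₁)
α = ln(34.7/13.6) / ln(18.0/1.7) = ln(2.5515) / ln(10.5882)
  = 0.93667 / 2.35974 = 0.39694

α ≈ 0.40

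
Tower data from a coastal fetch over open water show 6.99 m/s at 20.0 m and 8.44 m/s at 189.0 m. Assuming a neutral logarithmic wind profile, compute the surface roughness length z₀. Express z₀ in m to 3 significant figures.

Log law: V(z) ∝ ln(z/z₀). With r = V₁/V₂ = 6.99/8.44 = 0.82820,
r · ln(z₂/z₀) = ln(z₁/z₀) ⇒ ln z₀ = (ln z₁ − r·ln z₂)/(1 − r)
ln z₀ = (2.99573 − 0.82820×5.24175) / 0.17180 = -7.8316
z₀ = exp(-7.8316) = 0.0003970 m

z₀ ≈ 0.000397 m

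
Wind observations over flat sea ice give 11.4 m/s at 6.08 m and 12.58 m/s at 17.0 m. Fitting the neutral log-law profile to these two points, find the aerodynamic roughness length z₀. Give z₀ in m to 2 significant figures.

z₀ ≈ 0.00029 m

Log law: V(z) ∝ ln(z/z₀). With r = V₁/V₂ = 11.4/12.58 = 0.90620,
r · ln(z₂/z₀) = ln(z₁/z₀) ⇒ ln z₀ = (ln z₁ − r·ln z₂)/(1 − r)
ln z₀ = (1.80500 − 0.90620×2.83321) / 0.09380 = -8.1285
z₀ = exp(-8.1285) = 0.0002950 m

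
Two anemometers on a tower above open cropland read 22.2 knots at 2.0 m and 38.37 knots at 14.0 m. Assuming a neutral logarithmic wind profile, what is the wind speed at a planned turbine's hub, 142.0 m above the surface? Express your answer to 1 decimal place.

Log law: V ∝ ln(z/z₀). From the pair, with r = V₁/V₂ = 0.57858,
ln z₀ = (ln z₁ − r·ln z₂)/(1 − r) = (0.6931 − 0.57858×2.6391)/0.42142 = -1.9784 → z₀ = 0.1383 m
V₃ = V₁ · ln(z₃/z₀)/ln(z₁/z₀) = 22.2 × 6.9342/2.6716 = 57.6217 knots

57.6 knots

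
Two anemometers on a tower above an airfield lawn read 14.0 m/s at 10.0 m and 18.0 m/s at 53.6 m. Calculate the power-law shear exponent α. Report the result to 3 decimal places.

Power law: V₂/V₁ = (z₂/z₁)^α ⇒ α = ln(V₂/V₁) / ln(z₂/z₁)
α = ln(18.0/14.0) / ln(53.6/10.0) = ln(1.2857) / ln(5.3600)
  = 0.25131 / 1.67896 = 0.14968

α ≈ 0.150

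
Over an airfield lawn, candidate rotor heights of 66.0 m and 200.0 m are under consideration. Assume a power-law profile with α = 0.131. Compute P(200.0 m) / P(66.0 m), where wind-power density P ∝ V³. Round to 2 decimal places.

1.55

Speed ratio: V_B/V_A = (z_B/z_A)^α = (200.0/66.0)^0.131 = (3.0303)^0.131 = 1.15631
Power-density ratio: P_B/P_A = (V_B/V_A)³ = (1.15631)³ = 1.54605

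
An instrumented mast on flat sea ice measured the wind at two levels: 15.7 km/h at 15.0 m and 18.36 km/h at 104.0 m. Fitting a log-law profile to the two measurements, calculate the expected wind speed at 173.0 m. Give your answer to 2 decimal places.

19.06 km/h

Log law: V ∝ ln(z/z₀). From the pair, with r = V₁/V₂ = 0.85512,
ln z₀ = (ln z₁ − r·ln z₂)/(1 − r) = (2.7081 − 0.85512×4.6444)/0.14488 = -8.7207 → z₀ = 0.0001632 m
V₃ = V₁ · ln(z₃/z₀)/ln(z₁/z₀) = 15.7 × 13.8740/11.4288 = 19.0591 km/h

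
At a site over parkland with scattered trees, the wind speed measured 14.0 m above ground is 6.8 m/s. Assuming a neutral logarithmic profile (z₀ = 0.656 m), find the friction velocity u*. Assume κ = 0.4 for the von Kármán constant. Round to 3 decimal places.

u* ≈ 0.889 m/s

Log law: V(z) = (u*/κ) · ln(z/z₀) ⇒ u* = κ · V / ln(z/z₀)
u* = 0.4 × 6.8 / ln(14.0/0.656) = 0.4 × 6.8 / 3.0607
   = 2.7200 / 3.0607 = 0.8887 m/s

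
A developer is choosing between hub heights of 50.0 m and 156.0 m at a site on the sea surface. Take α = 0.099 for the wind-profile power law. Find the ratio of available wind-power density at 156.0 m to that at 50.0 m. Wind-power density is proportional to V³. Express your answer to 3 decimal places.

Speed ratio: V_B/V_A = (z_B/z_A)^α = (156.0/50.0)^0.099 = (3.1200)^0.099 = 1.11924
Power-density ratio: P_B/P_A = (V_B/V_A)³ = (1.11924)³ = 1.40205

1.402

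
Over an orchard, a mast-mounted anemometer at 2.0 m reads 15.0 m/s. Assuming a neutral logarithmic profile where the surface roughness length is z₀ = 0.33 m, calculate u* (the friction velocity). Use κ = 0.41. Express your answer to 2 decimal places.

Log law: V(z) = (u*/κ) · ln(z/z₀) ⇒ u* = κ · V / ln(z/z₀)
u* = 0.41 × 15.0 / ln(2.0/0.33) = 0.41 × 15.0 / 1.8018
   = 6.1500 / 1.8018 = 3.4132 m/s

u* ≈ 3.41 m/s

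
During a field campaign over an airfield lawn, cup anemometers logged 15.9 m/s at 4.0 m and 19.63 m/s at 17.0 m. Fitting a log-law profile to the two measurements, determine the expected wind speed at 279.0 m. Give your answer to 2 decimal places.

26.84 m/s

Log law: V ∝ ln(z/z₀). From the pair, with r = V₁/V₂ = 0.80998,
ln z₀ = (ln z₁ − r·ln z₂)/(1 − r) = (1.3863 − 0.80998×2.8332)/0.19002 = -4.7815 → z₀ = 0.008383 m
V₃ = V₁ · ln(z₃/z₀)/ln(z₁/z₀) = 15.9 × 10.4127/6.1678 = 26.8429 m/s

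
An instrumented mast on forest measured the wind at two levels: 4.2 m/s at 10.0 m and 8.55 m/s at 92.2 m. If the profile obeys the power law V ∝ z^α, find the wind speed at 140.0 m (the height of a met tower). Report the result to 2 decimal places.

First find α: α = ln(V₂/V₁)/ln(z₂/z₁) = ln(8.55/4.2)/ln(92.2/10.0) = 0.71085/2.22138 = 0.3200
Extrapolate from 92.2 m to 140.0 m: V₃ = 8.55 × (140.0/92.2)^0.3200 = 8.55 × 1.1430 = 9.7727 m/s

9.77 m/s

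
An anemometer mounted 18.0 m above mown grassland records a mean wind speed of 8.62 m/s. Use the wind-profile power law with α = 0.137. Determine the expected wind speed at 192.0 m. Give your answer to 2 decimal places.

Power-law profile: V₂ = V₁ · (z₂/z₁)^α
V₂ = 8.62 × (192.0/18.0)^0.137 = 8.62 × (10.6667)^0.137
    = 8.62 × 1.3831 = 11.9219 m/s

11.92 m/s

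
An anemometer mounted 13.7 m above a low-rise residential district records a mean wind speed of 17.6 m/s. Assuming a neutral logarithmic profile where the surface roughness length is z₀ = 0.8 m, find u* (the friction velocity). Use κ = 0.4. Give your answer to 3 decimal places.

Log law: V(z) = (u*/κ) · ln(z/z₀) ⇒ u* = κ · V / ln(z/z₀)
u* = 0.4 × 17.6 / ln(13.7/0.8) = 0.4 × 17.6 / 2.8405
   = 7.0400 / 2.8405 = 2.4784 m/s

u* ≈ 2.478 m/s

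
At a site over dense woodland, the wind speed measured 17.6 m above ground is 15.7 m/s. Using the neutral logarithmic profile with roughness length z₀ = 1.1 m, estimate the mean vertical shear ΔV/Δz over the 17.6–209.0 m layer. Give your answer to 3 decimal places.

0.073 m/s/m

Log law: V₂ = V₁ · ln(z₂/z₀)/ln(z₁/z₀) = 15.7 × 5.2470/2.7726 = 29.7117 m/s
ΔV/Δz = (29.7117 − 15.7)/(209.0 − 17.6) = 14.0117/191.4000 = 0.07321 m/s/m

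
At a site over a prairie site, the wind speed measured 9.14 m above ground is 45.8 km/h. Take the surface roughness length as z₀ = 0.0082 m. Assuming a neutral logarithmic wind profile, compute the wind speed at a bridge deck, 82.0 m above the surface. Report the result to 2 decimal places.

60.12 km/h

Log law: V(z) ∝ ln(z/z₀), so V₂/V₁ = ln(z₂/z₀) / ln(z₁/z₀).
ln(82.0/0.0082) = 9.2103, ln(9.14/0.0082) = 7.0163
V₂ = 45.8 × 9.2103/7.0163 = 45.8 × 1.3127 = 60.1221 km/h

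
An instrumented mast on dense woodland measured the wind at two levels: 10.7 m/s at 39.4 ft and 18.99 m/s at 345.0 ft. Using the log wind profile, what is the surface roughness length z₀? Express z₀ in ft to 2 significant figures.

Log law: V(z) ∝ ln(z/z₀). With r = V₁/V₂ = 10.7/18.99 = 0.56345,
r · ln(z₂/z₀) = ln(z₁/z₀) ⇒ ln z₀ = (ln z₁ − r·ln z₂)/(1 − r)
ln z₀ = (3.67377 − 0.56345×5.84354) / 0.43655 = 0.8732
z₀ = exp(0.8732) = 2.395 ft

z₀ ≈ 2.4 ft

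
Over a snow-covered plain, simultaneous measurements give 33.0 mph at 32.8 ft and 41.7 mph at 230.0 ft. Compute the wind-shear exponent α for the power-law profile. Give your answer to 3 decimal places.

α ≈ 0.120

Power law: V₂/V₁ = (z₂/z₁)^α ⇒ α = ln(V₂/V₁) / ln(z₂/z₁)
α = ln(41.7/33.0) / ln(230.0/32.8) = ln(1.2636) / ln(7.0122)
  = 0.23399 / 1.94765 = 0.12014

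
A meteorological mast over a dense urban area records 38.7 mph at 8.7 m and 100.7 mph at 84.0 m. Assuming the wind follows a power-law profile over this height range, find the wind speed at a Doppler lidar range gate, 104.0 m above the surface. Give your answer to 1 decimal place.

110.2 mph

First find α: α = ln(V₂/V₁)/ln(z₂/z₁) = ln(100.7/38.7)/ln(84.0/8.7) = 0.95631/2.26749 = 0.4217
Extrapolate from 84.0 m to 104.0 m: V₃ = 100.7 × (104.0/84.0)^0.4217 = 100.7 × 1.0943 = 110.1915 mph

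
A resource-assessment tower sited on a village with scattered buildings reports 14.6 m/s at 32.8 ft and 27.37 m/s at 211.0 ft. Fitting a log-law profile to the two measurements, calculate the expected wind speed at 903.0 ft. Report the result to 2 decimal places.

Log law: V ∝ ln(z/z₀). From the pair, with r = V₁/V₂ = 0.53343,
ln z₀ = (ln z₁ − r·ln z₂)/(1 − r) = (3.4904 − 0.53343×5.3519)/0.46657 = 1.3622 → z₀ = 3.905 ft
V₃ = V₁ · ln(z₃/z₀)/ln(z₁/z₀) = 14.6 × 5.4435/2.1282 = 37.3440 m/s

37.34 m/s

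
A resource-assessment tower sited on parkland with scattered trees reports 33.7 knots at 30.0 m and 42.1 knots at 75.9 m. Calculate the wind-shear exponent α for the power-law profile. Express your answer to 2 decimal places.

Power law: V₂/V₁ = (z₂/z₁)^α ⇒ α = ln(V₂/V₁) / ln(z₂/z₁)
α = ln(42.1/33.7) / ln(75.9/30.0) = ln(1.2493) / ln(2.5300)
  = 0.22255 / 0.92822 = 0.23976

α ≈ 0.24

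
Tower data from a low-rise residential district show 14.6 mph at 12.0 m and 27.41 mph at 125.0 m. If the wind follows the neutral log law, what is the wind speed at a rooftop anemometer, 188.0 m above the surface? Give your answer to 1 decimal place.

29.6 mph

Log law: V ∝ ln(z/z₀). From the pair, with r = V₁/V₂ = 0.53265,
ln z₀ = (ln z₁ − r·ln z₂)/(1 − r) = (2.4849 − 0.53265×4.8283)/0.46735 = -0.1860 → z₀ = 0.8303 m
V₃ = V₁ · ln(z₃/z₀)/ln(z₁/z₀) = 14.6 × 5.4224/2.6709 = 29.6410 mph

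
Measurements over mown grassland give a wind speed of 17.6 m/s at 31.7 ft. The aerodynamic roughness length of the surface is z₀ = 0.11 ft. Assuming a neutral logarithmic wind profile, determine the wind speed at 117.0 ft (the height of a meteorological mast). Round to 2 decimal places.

21.66 m/s

Log law: V(z) ∝ ln(z/z₀), so V₂/V₁ = ln(z₂/z₀) / ln(z₁/z₀).
ln(117.0/0.11) = 6.9694, ln(31.7/0.11) = 5.6636
V₂ = 17.6 × 6.9694/5.6636 = 17.6 × 1.2306 = 21.6580 m/s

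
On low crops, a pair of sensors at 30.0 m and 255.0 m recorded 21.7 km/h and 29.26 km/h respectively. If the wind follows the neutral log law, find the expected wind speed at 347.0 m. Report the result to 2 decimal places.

30.35 km/h

Log law: V ∝ ln(z/z₀). From the pair, with r = V₁/V₂ = 0.74163,
ln z₀ = (ln z₁ − r·ln z₂)/(1 − r) = (3.4012 − 0.74163×5.5413)/0.25837 = -2.7416 → z₀ = 0.06447 m
V₃ = V₁ · ln(z₃/z₀)/ln(z₁/z₀) = 21.7 × 8.5909/6.1428 = 30.3483 km/h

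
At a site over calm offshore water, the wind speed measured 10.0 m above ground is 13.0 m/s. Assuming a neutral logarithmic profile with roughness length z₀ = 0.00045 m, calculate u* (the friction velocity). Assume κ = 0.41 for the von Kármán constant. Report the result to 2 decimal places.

u* ≈ 0.53 m/s

Log law: V(z) = (u*/κ) · ln(z/z₀) ⇒ u* = κ · V / ln(z/z₀)
u* = 0.41 × 13.0 / ln(10.0/0.00045) = 0.41 × 13.0 / 10.0088
   = 5.3300 / 10.0088 = 0.5325 m/s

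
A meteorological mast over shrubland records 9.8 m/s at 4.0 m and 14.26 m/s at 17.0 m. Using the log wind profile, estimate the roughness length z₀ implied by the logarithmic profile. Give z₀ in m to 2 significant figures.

Log law: V(z) ∝ ln(z/z₀). With r = V₁/V₂ = 9.8/14.26 = 0.68724,
r · ln(z₂/z₀) = ln(z₁/z₀) ⇒ ln z₀ = (ln z₁ − r·ln z₂)/(1 − r)
ln z₀ = (1.38629 − 0.68724×2.83321) / 0.31276 = -1.7930
z₀ = exp(-1.7930) = 0.1665 m

z₀ ≈ 0.17 m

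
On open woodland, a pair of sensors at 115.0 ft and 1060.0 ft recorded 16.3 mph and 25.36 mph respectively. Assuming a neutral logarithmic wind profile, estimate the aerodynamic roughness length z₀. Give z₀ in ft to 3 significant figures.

Log law: V(z) ∝ ln(z/z₀). With r = V₁/V₂ = 16.3/25.36 = 0.64274,
r · ln(z₂/z₀) = ln(z₁/z₀) ⇒ ln z₀ = (ln z₁ − r·ln z₂)/(1 − r)
ln z₀ = (4.74493 − 0.64274×6.96602) / 0.35726 = 0.7489
z₀ = exp(0.7489) = 2.115 ft

z₀ ≈ 2.11 ft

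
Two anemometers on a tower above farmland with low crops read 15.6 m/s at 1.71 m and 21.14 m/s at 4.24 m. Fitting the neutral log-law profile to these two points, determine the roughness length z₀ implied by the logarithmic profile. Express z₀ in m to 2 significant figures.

Log law: V(z) ∝ ln(z/z₀). With r = V₁/V₂ = 15.6/21.14 = 0.73794,
r · ln(z₂/z₀) = ln(z₁/z₀) ⇒ ln z₀ = (ln z₁ − r·ln z₂)/(1 − r)
ln z₀ = (0.53649 − 0.73794×1.44456) / 0.26206 = -2.0205
z₀ = exp(-2.0205) = 0.1326 m

z₀ ≈ 0.13 m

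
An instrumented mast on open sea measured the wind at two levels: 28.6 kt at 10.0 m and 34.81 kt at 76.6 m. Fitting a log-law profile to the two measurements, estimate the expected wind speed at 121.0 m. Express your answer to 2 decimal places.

Log law: V ∝ ln(z/z₀). From the pair, with r = V₁/V₂ = 0.82160,
ln z₀ = (ln z₁ − r·ln z₂)/(1 − r) = (2.3026 − 0.82160×4.3386)/0.17840 = -7.0742 → z₀ = 0.0008467 m
V₃ = V₁ · ln(z₃/z₀)/ln(z₁/z₀) = 28.6 × 11.8700/9.3768 = 36.2045 kt

36.20 kt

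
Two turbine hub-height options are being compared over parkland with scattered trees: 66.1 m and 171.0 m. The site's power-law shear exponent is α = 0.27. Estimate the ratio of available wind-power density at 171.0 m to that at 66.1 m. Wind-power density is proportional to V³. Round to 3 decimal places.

Speed ratio: V_B/V_A = (z_B/z_A)^α = (171.0/66.1)^0.27 = (2.5870)^0.27 = 1.29257
Power-density ratio: P_B/P_A = (V_B/V_A)³ = (1.29257)³ = 2.15955

2.160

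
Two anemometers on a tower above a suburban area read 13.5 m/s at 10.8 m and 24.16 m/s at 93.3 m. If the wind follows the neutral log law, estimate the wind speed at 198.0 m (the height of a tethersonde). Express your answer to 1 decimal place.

Log law: V ∝ ln(z/z₀). From the pair, with r = V₁/V₂ = 0.55877,
ln z₀ = (ln z₁ − r·ln z₂)/(1 − r) = (2.3795 − 0.55877×4.5358)/0.44123 = -0.3512 → z₀ = 0.7038 m
V₃ = V₁ · ln(z₃/z₀)/ln(z₁/z₀) = 13.5 × 5.6395/2.7307 = 27.8799 m/s

27.9 m/s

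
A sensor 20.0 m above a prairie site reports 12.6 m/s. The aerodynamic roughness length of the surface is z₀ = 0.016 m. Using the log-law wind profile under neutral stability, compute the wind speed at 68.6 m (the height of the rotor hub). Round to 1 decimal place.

14.8 m/s

Log law: V(z) ∝ ln(z/z₀), so V₂/V₁ = ln(z₂/z₀) / ln(z₁/z₀).
ln(68.6/0.016) = 8.3635, ln(20.0/0.016) = 7.1309
V₂ = 12.6 × 8.3635/7.1309 = 12.6 × 1.1728 = 14.7779 m/s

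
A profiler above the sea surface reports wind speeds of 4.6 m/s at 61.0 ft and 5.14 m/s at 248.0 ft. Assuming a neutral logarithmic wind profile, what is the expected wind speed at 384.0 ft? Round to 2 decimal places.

5.31 m/s

Log law: V ∝ ln(z/z₀). From the pair, with r = V₁/V₂ = 0.89494,
ln z₀ = (ln z₁ − r·ln z₂)/(1 − r) = (4.1109 − 0.89494×5.5134)/0.10506 = -7.8368 → z₀ = 0.0003949 ft
V₃ = V₁ · ln(z₃/z₀)/ln(z₁/z₀) = 4.6 × 13.7875/11.9477 = 5.3083 m/s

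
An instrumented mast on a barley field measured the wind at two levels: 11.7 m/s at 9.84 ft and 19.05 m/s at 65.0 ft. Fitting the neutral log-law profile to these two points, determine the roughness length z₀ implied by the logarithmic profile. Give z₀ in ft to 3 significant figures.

z₀ ≈ 0.487 ft

Log law: V(z) ∝ ln(z/z₀). With r = V₁/V₂ = 11.7/19.05 = 0.61417,
r · ln(z₂/z₀) = ln(z₁/z₀) ⇒ ln z₀ = (ln z₁ − r·ln z₂)/(1 − r)
ln z₀ = (2.28646 − 0.61417×4.17439) / 0.38583 = -0.7188
z₀ = exp(-0.7188) = 0.4873 ft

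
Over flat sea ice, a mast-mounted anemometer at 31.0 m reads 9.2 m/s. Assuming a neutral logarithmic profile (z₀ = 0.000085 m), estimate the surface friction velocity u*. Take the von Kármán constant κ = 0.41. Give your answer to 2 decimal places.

Log law: V(z) = (u*/κ) · ln(z/z₀) ⇒ u* = κ · V / ln(z/z₀)
u* = 0.41 × 9.2 / ln(31.0/0.000085) = 0.41 × 9.2 / 12.8068
   = 3.7720 / 12.8068 = 0.2945 m/s

u* ≈ 0.29 m/s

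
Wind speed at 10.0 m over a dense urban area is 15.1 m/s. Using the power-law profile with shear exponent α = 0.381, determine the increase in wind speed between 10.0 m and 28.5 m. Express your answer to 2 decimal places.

Power law: V₂ = V₁ · (z₂/z₁)^α = 15.1 × (2.8500)^0.381 = 22.5047 m/s
ΔV = 22.5047 − 15.1 = 7.4047 m/s

7.40 m/s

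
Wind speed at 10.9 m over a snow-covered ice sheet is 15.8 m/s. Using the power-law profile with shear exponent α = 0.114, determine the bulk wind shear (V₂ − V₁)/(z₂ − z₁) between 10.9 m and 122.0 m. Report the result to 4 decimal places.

0.0451 m/s/m

Power law: V₂ = V₁ · (z₂/z₁)^α = 15.8 × (11.1927)^0.114 = 20.8082 m/s
ΔV/Δz = (20.8082 − 15.8)/(122.0 − 10.9) = 5.0082/111.1000 = 0.04508 m/s/m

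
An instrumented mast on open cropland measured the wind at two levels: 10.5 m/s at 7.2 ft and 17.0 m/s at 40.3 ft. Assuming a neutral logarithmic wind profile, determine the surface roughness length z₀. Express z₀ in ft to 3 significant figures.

Log law: V(z) ∝ ln(z/z₀). With r = V₁/V₂ = 10.5/17.0 = 0.61765,
r · ln(z₂/z₀) = ln(z₁/z₀) ⇒ ln z₀ = (ln z₁ − r·ln z₂)/(1 − r)
ln z₀ = (1.97408 − 0.61765×3.69635) / 0.38235 = -0.8080
z₀ = exp(-0.8080) = 0.4457 ft

z₀ ≈ 0.446 ft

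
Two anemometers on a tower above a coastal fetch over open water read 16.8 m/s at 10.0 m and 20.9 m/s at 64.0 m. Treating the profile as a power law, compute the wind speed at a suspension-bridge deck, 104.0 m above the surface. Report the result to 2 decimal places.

First find α: α = ln(V₂/V₁)/ln(z₂/z₁) = ln(20.9/16.8)/ln(64.0/10.0) = 0.21837/1.85630 = 0.1176
Extrapolate from 64.0 m to 104.0 m: V₃ = 20.9 × (104.0/64.0)^0.1176 = 20.9 × 1.0588 = 22.1284 m/s

22.13 m/s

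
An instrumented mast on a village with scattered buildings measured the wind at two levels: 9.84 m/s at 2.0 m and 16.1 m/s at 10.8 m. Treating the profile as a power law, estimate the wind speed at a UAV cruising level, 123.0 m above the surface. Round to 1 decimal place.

32.8 m/s

First find α: α = ln(V₂/V₁)/ln(z₂/z₁) = ln(16.1/9.84)/ln(10.8/2.0) = 0.49236/1.68640 = 0.2920
Extrapolate from 10.8 m to 123.0 m: V₃ = 16.1 × (123.0/10.8)^0.2920 = 16.1 × 2.0345 = 32.7550 m/s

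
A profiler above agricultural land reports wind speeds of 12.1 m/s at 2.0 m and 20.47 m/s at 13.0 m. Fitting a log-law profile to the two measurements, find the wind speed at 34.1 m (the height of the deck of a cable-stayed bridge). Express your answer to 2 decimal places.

24.78 m/s

Log law: V ∝ ln(z/z₀). From the pair, with r = V₁/V₂ = 0.59111,
ln z₀ = (ln z₁ − r·ln z₂)/(1 − r) = (0.6931 − 0.59111×2.5649)/0.40889 = -2.0128 → z₀ = 0.1336 m
V₃ = V₁ · ln(z₃/z₀)/ln(z₁/z₀) = 12.1 × 5.5421/2.7060 = 24.7822 m/s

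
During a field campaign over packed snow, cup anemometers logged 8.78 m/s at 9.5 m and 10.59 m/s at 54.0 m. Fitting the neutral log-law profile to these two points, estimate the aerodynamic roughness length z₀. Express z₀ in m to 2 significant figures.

Log law: V(z) ∝ ln(z/z₀). With r = V₁/V₂ = 8.78/10.59 = 0.82908,
r · ln(z₂/z₀) = ln(z₁/z₀) ⇒ ln z₀ = (ln z₁ − r·ln z₂)/(1 − r)
ln z₀ = (2.25129 − 0.82908×3.98898) / 0.17092 = -6.1780
z₀ = exp(-6.1780) = 0.002075 m

z₀ ≈ 0.0021 m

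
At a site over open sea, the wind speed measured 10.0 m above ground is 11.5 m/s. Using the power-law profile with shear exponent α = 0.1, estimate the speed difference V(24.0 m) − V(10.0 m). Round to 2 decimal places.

1.05 m/s

Power law: V₂ = V₁ · (z₂/z₁)^α = 11.5 × (2.4000)^0.1 = 12.5522 m/s
ΔV = 12.5522 − 11.5 = 1.0522 m/s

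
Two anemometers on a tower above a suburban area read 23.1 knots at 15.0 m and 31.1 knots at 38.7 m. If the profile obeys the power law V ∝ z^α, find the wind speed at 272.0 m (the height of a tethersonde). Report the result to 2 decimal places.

57.34 knots

First find α: α = ln(V₂/V₁)/ln(z₂/z₁) = ln(31.1/23.1)/ln(38.7/15.0) = 0.29738/0.94779 = 0.3138
Extrapolate from 38.7 m to 272.0 m: V₃ = 31.1 × (272.0/38.7)^0.3138 = 31.1 × 1.8438 = 57.3413 knots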